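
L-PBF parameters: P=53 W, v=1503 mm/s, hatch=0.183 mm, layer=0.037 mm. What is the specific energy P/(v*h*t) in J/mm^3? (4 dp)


Build rate = 1503 * 0.183 * 0.037 = 10.176813 mm^3/s
SE = 53 / 10.176813 = 5.2079 J/mm^3


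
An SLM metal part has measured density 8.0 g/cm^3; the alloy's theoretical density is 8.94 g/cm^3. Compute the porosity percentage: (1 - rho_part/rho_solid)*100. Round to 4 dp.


Porosity = (1-8.0/8.94)*100 = 10.5145 %


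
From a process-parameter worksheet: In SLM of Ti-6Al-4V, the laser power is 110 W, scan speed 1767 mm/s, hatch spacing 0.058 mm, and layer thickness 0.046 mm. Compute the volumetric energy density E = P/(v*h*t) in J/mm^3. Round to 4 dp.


E = 110 / (1767*0.058*0.046) = 23.333 J/mm^3


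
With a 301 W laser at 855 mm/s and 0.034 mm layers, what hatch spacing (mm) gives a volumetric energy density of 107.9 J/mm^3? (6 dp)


h = 301 / (107.9*855*0.034) = 0.095962 mm


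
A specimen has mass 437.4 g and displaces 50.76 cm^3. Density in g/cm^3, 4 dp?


rho = 437.4 / 50.76 = 8.617 g/cm^3


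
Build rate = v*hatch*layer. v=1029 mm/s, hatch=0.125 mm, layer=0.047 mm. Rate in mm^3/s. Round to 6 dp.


Rate = 1029 * 0.125 * 0.047 = 6.045375 mm^3/s


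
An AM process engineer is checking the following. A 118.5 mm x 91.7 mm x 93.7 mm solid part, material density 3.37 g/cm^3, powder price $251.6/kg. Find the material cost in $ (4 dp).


V = 118.5 * 91.7 * 93.7 = 1018186.365 mm^3 = 1018.186365 cm^3
Mass = 1018.186365 * 3.37 / 1000 = 3.43128805 kg
Cost = 3.43128805 * 251.6 = 863.3121 $


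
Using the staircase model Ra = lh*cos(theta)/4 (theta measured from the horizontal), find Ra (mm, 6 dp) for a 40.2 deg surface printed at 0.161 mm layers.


Ra = 0.161 * cos(40.2) / 4 = 0.030743 mm


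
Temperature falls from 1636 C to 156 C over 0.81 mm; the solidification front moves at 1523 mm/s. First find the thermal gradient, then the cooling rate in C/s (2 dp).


G = (1636-156)/0.81 = 1827.16049383 C/mm
CR = 1827.16049383 * 1523 = 2782765.43 C/s


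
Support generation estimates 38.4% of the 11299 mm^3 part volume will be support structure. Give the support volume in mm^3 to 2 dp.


V_support = 11299 * 0.384 = 4338.82 mm^3


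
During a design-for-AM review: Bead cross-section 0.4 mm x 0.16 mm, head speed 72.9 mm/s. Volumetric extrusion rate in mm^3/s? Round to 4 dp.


Rate = 0.4 * 0.16 * 72.9 = 4.6656 mm^3/s


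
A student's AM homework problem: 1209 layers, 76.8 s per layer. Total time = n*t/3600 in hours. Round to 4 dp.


t = 1209 * 76.8 / 3600 = 25.792 hrs


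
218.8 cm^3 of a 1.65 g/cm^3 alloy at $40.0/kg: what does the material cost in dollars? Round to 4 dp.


Mass = 218.8*1.65/1000 = 0.36102 kg
Cost = 0.36102 * 40.0 = 14.4408 $


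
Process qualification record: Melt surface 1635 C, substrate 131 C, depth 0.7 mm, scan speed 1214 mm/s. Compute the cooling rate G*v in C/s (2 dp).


G = (1635-131)/0.7 = 2148.57142857 C/mm
CR = 2148.57142857 * 1214 = 2608365.71 C/s


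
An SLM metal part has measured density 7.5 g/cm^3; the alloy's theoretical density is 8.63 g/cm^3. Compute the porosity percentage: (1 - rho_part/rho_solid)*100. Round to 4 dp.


Porosity = (1-7.5/8.63)*100 = 13.0939 %


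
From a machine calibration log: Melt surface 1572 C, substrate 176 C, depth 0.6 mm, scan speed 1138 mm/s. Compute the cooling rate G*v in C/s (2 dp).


G = (1572-176)/0.6 = 2326.66666667 C/mm
CR = 2326.66666667 * 1138 = 2647746.67 C/s


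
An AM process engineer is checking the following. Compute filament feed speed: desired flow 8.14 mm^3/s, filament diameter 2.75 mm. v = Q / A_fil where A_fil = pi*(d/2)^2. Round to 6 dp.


A = pi*(2.75/2)^2 = 5.939574
v = 8.14 / 5.939574 = 1.370469 mm/s


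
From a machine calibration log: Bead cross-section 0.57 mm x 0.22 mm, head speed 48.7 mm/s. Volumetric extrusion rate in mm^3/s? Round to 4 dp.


Rate = 0.57 * 0.22 * 48.7 = 6.107 mm^3/s


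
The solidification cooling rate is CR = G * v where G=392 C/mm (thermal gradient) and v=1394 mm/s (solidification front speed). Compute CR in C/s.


CR = 392 * 1394 = 546448 C/s


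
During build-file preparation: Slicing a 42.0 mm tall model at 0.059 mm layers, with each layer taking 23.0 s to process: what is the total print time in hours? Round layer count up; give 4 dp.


Layers = ceil(42.0/0.059) = 712
t = 712 * 23.0 / 3600 = 4.5489 hrs


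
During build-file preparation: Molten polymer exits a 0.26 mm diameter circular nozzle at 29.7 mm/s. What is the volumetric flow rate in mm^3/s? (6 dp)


A = pi*(0.26/2)^2 = 0.05309292 mm^2
Q = 0.05309292 * 29.7 = 1.57686 mm^3/s


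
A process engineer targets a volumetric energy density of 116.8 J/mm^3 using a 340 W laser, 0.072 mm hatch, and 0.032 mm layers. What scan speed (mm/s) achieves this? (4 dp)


v = 340 / (116.8*0.072*0.032) = 1263.437 mm/s


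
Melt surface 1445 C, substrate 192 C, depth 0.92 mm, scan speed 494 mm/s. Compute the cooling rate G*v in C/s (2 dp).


G = (1445-192)/0.92 = 1361.95652174 C/mm
CR = 1361.95652174 * 494 = 672806.52 C/s


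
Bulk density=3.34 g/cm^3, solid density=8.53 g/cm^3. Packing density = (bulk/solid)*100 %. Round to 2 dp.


Packing = (3.34/8.53)*100 = 39.16 %


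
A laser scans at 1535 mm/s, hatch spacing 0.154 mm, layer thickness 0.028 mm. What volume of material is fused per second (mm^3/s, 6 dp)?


Rate = 1535 * 0.154 * 0.028 = 6.61892 mm^3/s


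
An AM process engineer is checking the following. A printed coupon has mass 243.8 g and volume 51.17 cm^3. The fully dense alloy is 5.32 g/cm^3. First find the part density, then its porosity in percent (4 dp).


rho_part = 243.8 / 51.17 = 4.76451046 g/cm^3
Porosity = (1 - 4.76451046/5.32)*100 = 10.4415 %


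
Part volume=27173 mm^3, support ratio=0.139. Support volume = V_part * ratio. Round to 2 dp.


V_support = 27173 * 0.139 = 3777.05 mm^3


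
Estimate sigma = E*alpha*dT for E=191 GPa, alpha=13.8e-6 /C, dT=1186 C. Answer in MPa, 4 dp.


sigma = 191*1000 * 13.8e-6 * 1186 = 3126.0588 MPa


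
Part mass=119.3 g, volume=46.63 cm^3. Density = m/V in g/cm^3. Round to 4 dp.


rho = 119.3 / 46.63 = 2.5584 g/cm^3


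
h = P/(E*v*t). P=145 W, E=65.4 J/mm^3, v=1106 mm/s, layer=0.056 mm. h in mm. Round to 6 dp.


h = 145 / (65.4*1106*0.056) = 0.035797 mm


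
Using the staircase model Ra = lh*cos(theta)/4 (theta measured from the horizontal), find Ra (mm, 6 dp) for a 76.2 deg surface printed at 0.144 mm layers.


Ra = 0.144 * cos(76.2) / 4 = 0.008587 mm


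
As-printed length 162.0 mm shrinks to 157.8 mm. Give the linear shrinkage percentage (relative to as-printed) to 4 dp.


Shrinkage = ((162.0-157.8)/162.0)*100 = 2.5926 %


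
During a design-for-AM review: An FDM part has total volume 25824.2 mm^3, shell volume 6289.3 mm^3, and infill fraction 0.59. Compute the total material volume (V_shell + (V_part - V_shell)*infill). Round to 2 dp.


V_infill = (25824.2 - 6289.3) * 0.59 = 11525.59
V_total = 6289.3 + 11525.59 = 17814.89 mm^3


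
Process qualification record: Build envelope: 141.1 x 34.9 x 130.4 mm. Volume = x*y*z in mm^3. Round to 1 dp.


V = 141.1 * 34.9 * 130.4 = 642140.5 mm^3


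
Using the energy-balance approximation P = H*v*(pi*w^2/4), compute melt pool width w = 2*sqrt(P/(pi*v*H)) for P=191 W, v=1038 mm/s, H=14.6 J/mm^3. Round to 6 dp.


w = 2*sqrt(191/(pi*1038*14.6)) = 0.126677 mm


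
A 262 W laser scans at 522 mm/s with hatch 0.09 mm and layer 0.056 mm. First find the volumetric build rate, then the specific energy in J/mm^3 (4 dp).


Build rate = 522 * 0.09 * 0.056 = 2.63088 mm^3/s
SE = 262 / 2.63088 = 99.5865 J/mm^3


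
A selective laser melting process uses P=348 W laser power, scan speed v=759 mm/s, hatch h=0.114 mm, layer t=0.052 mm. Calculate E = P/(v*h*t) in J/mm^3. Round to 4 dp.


E = 348 / (759*0.114*0.052) = 77.3445 J/mm^3


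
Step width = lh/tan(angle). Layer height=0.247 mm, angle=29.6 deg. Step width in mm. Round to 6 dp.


step = 0.247 / tan(29.6) = 0.434799 mm


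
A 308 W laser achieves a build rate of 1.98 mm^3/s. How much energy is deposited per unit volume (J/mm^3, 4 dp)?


SE = 308 / 1.98 = 155.5556 J/mm^3


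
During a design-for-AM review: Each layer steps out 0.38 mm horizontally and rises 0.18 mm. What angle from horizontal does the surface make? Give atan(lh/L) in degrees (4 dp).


angle = atan(0.18/0.38) = 25.3462 degrees


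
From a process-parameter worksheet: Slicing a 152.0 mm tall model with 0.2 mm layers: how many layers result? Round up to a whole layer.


Layers = ceil(152.0/0.2) = 760


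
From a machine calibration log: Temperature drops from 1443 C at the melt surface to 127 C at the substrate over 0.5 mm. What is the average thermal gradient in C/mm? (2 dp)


G = (1443-127)/0.5 = 2632.0 C/mm


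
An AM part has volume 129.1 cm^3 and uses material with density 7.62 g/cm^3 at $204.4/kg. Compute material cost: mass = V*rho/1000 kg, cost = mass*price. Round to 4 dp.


Mass = 129.1*7.62/1000 = 0.983742 kg
Cost = 0.983742 * 204.4 = 201.0769 $


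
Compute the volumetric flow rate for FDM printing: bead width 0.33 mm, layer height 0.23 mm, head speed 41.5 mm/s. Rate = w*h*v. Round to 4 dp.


Rate = 0.33 * 0.23 * 41.5 = 3.1499 mm^3/s


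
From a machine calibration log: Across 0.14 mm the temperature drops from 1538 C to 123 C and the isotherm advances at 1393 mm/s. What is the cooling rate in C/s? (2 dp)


G = (1538-123)/0.14 = 10107.14285714 C/mm
CR = 10107.14285714 * 1393 = 14079250.0 C/s


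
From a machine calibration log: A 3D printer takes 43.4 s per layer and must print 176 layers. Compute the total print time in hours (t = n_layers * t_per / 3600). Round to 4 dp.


t = 176 * 43.4 / 3600 = 2.1218 hrs


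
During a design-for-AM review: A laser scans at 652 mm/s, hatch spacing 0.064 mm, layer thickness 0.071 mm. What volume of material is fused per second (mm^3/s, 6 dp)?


Rate = 652 * 0.064 * 0.071 = 2.962688 mm^3/s


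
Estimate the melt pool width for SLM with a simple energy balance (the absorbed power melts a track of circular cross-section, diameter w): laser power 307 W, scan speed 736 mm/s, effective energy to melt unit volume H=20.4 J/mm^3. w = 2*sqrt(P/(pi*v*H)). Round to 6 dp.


w = 2*sqrt(307/(pi*736*20.4)) = 0.16135 mm


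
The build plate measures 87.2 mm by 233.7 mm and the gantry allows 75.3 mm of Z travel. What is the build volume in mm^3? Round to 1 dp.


V = 87.2 * 233.7 * 75.3 = 1534511.6 mm^3


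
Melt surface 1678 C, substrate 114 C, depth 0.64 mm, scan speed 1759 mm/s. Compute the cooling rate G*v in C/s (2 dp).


G = (1678-114)/0.64 = 2443.75 C/mm
CR = 2443.75 * 1759 = 4298556.25 C/s


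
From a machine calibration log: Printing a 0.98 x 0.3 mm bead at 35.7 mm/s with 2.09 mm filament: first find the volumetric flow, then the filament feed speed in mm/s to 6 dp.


Q = 0.98 * 0.3 * 35.7 = 10.4958 mm^3/s
A_fil = pi*(2.09/2)^2 = 3.43069772 mm^2
v_feed = 10.4958 / 3.43069772 = 3.059378 mm/s


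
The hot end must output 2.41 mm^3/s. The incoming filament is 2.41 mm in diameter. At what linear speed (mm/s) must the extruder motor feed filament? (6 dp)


A = pi*(2.41/2)^2 = 4.561671
v = 2.41 / 4.561671 = 0.528315 mm/s


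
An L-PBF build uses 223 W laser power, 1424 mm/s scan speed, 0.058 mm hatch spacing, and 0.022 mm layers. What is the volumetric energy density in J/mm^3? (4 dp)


E = 223 / (1424*0.058*0.022) = 122.7282 J/mm^3


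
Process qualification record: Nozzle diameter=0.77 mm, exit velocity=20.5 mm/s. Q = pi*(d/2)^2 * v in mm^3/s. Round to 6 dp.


A = pi*(0.77/2)^2 = 0.46566257 mm^2
Q = 0.46566257 * 20.5 = 9.546083 mm^3/s


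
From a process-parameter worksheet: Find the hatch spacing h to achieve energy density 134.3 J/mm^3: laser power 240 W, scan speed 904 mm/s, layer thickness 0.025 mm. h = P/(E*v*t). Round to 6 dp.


h = 240 / (134.3*904*0.025) = 0.079073 mm


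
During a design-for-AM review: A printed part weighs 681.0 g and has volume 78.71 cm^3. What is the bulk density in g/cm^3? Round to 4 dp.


rho = 681.0 / 78.71 = 8.652 g/cm^3


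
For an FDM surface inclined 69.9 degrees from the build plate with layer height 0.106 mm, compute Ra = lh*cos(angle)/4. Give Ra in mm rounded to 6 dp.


Ra = 0.106 * cos(69.9) / 4 = 0.009107 mm


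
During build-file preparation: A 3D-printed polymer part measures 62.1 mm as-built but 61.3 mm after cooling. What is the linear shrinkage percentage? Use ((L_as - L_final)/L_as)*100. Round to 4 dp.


Shrinkage = ((62.1-61.3)/62.1)*100 = 1.2882 %


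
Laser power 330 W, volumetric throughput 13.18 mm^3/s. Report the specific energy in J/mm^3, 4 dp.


SE = 330 / 13.18 = 25.0379 J/mm^3


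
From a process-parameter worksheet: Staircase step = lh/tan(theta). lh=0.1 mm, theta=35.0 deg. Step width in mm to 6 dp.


step = 0.1 / tan(35.0) = 0.142815 mm


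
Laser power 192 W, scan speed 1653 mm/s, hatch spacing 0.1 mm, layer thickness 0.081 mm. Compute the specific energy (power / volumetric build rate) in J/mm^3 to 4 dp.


Build rate = 1653 * 0.1 * 0.081 = 13.3893 mm^3/s
SE = 192 / 13.3893 = 14.3398 J/mm^3


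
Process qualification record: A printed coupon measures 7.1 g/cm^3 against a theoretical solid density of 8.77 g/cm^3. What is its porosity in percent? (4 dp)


Porosity = (1-7.1/8.77)*100 = 19.0422 %


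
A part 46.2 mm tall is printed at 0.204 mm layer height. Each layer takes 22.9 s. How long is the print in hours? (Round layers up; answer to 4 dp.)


Layers = ceil(46.2/0.204) = 227
t = 227 * 22.9 / 3600 = 1.444 hrs


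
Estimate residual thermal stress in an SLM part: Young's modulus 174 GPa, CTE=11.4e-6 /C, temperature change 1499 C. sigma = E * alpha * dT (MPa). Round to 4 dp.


sigma = 174*1000 * 11.4e-6 * 1499 = 2973.4164 MPa


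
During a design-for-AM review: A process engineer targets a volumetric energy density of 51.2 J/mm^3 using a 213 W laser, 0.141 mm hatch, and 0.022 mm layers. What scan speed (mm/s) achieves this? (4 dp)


v = 213 / (51.2*0.141*0.022) = 1341.1206 mm/s


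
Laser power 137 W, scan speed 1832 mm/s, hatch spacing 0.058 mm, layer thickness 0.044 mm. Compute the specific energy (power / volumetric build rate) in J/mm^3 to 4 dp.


Build rate = 1832 * 0.058 * 0.044 = 4.675264 mm^3/s
SE = 137 / 4.675264 = 29.3032 J/mm^3


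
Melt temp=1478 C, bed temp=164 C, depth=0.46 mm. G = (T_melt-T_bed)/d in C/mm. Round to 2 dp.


G = (1478-164)/0.46 = 2856.52 C/mm


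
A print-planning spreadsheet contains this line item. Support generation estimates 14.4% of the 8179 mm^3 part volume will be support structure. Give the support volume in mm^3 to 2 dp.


V_support = 8179 * 0.144 = 1177.78 mm^3


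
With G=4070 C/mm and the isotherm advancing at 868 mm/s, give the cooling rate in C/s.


CR = 4070 * 868 = 3532760 C/s


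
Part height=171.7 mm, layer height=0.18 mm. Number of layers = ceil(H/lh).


Layers = ceil(171.7/0.18) = 954


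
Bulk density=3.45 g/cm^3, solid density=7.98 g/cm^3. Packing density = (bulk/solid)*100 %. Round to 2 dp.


Packing = (3.45/7.98)*100 = 43.23 %


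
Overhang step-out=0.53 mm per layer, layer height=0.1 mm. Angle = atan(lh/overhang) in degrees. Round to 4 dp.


angle = atan(0.1/0.53) = 10.6849 degrees


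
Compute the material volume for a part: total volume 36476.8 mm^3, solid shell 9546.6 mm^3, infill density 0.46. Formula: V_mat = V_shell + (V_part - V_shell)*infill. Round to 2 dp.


V_infill = (36476.8 - 9546.6) * 0.46 = 12387.89
V_total = 9546.6 + 12387.89 = 21934.49 mm^3


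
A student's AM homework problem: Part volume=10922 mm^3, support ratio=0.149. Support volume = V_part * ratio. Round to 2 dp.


V_support = 10922 * 0.149 = 1627.38 mm^3


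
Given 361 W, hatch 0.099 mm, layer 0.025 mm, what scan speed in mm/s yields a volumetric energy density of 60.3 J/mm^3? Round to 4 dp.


v = 361 / (60.3*0.099*0.025) = 2418.882 mm/s


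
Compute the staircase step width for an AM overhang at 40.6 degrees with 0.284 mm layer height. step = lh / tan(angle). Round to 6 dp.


step = 0.284 / tan(40.6) = 0.331348 mm


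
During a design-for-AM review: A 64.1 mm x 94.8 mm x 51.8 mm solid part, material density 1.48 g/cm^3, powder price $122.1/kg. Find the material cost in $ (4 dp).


V = 64.1 * 94.8 * 51.8 = 314772.024 mm^3 = 314.772024 cm^3
Mass = 314.772024 * 1.48 / 1000 = 0.4658626 kg
Cost = 0.4658626 * 122.1 = 56.8818 $


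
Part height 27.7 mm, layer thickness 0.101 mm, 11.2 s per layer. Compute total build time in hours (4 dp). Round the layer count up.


Layers = ceil(27.7/0.101) = 275
t = 275 * 11.2 / 3600 = 0.8556 hrs


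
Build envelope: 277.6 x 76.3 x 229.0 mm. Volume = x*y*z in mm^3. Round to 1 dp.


V = 277.6 * 76.3 * 229.0 = 4850421.5 mm^3


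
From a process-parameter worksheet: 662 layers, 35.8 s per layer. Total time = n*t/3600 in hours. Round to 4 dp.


t = 662 * 35.8 / 3600 = 6.5832 hrs


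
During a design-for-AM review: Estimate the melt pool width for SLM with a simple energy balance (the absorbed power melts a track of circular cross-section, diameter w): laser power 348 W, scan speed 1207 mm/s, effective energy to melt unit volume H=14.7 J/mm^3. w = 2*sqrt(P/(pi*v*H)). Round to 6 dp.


w = 2*sqrt(348/(pi*1207*14.7)) = 0.158027 mm


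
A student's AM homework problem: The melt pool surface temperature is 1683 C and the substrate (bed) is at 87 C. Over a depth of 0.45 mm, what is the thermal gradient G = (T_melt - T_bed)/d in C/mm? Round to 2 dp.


G = (1683-87)/0.45 = 3546.67 C/mm


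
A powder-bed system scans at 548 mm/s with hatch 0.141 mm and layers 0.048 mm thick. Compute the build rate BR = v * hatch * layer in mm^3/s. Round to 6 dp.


Rate = 548 * 0.141 * 0.048 = 3.708864 mm^3/s


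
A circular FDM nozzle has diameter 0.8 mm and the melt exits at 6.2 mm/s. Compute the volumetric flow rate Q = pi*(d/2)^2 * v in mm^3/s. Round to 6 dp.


A = pi*(0.8/2)^2 = 0.50265482 mm^2
Q = 0.50265482 * 6.2 = 3.11646 mm^3/s


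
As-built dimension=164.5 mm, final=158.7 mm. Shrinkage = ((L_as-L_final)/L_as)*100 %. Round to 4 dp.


Shrinkage = ((164.5-158.7)/164.5)*100 = 3.5258 %


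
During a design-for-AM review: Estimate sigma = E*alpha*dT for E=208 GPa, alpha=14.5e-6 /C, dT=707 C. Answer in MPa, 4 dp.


sigma = 208*1000 * 14.5e-6 * 707 = 2132.312 MPa


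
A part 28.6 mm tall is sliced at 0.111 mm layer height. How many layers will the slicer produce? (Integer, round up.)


Layers = ceil(28.6/0.111) = 258


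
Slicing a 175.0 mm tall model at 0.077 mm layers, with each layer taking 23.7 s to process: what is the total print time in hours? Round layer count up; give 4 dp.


Layers = ceil(175.0/0.077) = 2273
t = 2273 * 23.7 / 3600 = 14.9639 hrs


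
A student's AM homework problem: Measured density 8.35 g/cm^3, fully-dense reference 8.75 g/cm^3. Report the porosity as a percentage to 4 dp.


Porosity = (1-8.35/8.75)*100 = 4.5714 %


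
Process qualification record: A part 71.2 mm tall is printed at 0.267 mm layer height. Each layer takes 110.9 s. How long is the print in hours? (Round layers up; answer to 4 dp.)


Layers = ceil(71.2/0.267) = 267
t = 267 * 110.9 / 3600 = 8.2251 hrs


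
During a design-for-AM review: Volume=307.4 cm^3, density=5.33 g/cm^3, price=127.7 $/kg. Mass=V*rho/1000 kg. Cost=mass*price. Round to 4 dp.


Mass = 307.4*5.33/1000 = 1.638442 kg
Cost = 1.638442 * 127.7 = 209.229 $


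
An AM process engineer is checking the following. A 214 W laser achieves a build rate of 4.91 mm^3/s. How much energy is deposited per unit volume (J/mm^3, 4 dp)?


SE = 214 / 4.91 = 43.5845 J/mm^3


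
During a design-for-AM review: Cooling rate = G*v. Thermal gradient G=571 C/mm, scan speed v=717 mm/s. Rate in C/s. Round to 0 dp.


CR = 571 * 717 = 409407 C/s


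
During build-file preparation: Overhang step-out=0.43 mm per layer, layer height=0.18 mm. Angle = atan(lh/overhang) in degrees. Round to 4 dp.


angle = atan(0.18/0.43) = 22.7144 degrees


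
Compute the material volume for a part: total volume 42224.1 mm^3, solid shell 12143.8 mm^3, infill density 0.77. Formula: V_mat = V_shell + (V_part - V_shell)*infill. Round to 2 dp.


V_infill = (42224.1 - 12143.8) * 0.77 = 23161.83
V_total = 12143.8 + 23161.83 = 35305.63 mm^3


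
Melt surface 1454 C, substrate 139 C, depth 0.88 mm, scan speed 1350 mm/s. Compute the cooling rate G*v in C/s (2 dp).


G = (1454-139)/0.88 = 1494.31818182 C/mm
CR = 1494.31818182 * 1350 = 2017329.55 C/s


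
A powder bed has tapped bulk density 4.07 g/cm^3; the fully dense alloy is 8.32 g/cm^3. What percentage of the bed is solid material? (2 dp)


Packing = (4.07/8.32)*100 = 48.92 %


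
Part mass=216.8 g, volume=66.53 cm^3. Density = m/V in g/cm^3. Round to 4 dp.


rho = 216.8 / 66.53 = 3.2587 g/cm^3


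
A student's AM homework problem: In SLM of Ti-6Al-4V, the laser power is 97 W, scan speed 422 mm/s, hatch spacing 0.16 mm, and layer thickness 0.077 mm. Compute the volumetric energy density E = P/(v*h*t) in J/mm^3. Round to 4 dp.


E = 97 / (422*0.16*0.077) = 18.6573 J/mm^3


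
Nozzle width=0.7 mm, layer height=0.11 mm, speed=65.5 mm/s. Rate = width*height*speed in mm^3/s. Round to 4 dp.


Rate = 0.7 * 0.11 * 65.5 = 5.0435 mm^3/s


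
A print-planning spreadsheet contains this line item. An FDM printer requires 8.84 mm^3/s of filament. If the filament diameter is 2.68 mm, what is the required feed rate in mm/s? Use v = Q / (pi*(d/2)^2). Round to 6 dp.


A = pi*(2.68/2)^2 = 5.641044
v = 8.84 / 5.641044 = 1.567086 mm/s


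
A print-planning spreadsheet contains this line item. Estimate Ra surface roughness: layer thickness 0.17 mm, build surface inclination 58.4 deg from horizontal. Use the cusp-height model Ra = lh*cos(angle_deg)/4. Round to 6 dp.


Ra = 0.17 * cos(58.4) / 4 = 0.022269 mm


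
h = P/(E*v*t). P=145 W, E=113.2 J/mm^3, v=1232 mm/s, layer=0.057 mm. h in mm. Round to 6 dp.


h = 145 / (113.2*1232*0.057) = 0.01824 mm


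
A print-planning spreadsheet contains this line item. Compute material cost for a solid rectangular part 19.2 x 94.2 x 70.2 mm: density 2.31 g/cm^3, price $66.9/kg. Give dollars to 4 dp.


V = 19.2 * 94.2 * 70.2 = 126966.528 mm^3 = 126.966528 cm^3
Mass = 126.966528 * 2.31 / 1000 = 0.29329268 kg
Cost = 0.29329268 * 66.9 = 19.6213 $


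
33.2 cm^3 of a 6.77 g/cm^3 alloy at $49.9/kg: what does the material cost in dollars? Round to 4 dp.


Mass = 33.2*6.77/1000 = 0.224764 kg
Cost = 0.224764 * 49.9 = 11.2157 $


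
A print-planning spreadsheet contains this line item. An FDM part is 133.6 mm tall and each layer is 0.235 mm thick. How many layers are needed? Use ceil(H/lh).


Layers = ceil(133.6/0.235) = 569


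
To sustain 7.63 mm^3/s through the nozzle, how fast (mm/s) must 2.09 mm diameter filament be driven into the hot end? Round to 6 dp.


A = pi*(2.09/2)^2 = 3.430698
v = 7.63 / 3.430698 = 2.224037 mm/s


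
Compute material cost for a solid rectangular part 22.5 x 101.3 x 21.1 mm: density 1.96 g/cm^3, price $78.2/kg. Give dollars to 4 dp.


V = 22.5 * 101.3 * 21.1 = 48092.175 mm^3 = 48.092175 cm^3
Mass = 48.092175 * 1.96 / 1000 = 0.09426066 kg
Cost = 0.09426066 * 78.2 = 7.3712 $


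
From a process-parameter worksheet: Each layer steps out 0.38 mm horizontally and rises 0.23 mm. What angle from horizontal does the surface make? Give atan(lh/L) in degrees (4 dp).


angle = atan(0.23/0.38) = 31.185 degrees


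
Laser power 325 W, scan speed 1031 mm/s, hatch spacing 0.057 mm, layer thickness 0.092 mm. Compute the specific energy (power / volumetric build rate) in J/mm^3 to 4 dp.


Build rate = 1031 * 0.057 * 0.092 = 5.406564 mm^3/s
SE = 325 / 5.406564 = 60.1121 J/mm^3


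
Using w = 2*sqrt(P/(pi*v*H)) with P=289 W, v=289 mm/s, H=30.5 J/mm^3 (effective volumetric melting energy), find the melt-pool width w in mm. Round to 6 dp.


w = 2*sqrt(289/(pi*289*30.5)) = 0.204317 mm


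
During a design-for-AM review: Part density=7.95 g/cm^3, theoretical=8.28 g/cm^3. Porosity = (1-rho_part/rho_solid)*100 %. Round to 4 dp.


Porosity = (1-7.95/8.28)*100 = 3.9855 %


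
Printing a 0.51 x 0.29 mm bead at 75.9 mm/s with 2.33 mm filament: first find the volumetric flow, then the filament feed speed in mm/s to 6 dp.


Q = 0.51 * 0.29 * 75.9 = 11.22561 mm^3/s
A_fil = pi*(2.33/2)^2 = 4.26384809 mm^2
v_feed = 11.22561 / 4.26384809 = 2.632742 mm/s


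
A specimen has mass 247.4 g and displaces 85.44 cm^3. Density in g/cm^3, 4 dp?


rho = 247.4 / 85.44 = 2.8956 g/cm^3


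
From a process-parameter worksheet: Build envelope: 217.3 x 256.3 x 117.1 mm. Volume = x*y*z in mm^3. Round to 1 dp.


V = 217.3 * 256.3 * 117.1 = 6521766.2 mm^3


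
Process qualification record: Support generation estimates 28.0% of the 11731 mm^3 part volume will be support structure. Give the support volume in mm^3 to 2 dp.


V_support = 11731 * 0.28 = 3284.68 mm^3


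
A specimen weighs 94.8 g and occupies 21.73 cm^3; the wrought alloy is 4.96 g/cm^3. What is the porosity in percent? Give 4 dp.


rho_part = 94.8 / 21.73 = 4.36263231 g/cm^3
Porosity = (1 - 4.36263231/4.96)*100 = 12.0437 %


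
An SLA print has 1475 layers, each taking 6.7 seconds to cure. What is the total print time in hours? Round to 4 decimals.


t = 1475 * 6.7 / 3600 = 2.7451 hrs


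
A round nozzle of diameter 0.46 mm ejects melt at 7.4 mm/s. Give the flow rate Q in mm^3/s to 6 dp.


A = pi*(0.46/2)^2 = 0.16619025 mm^2
Q = 0.16619025 * 7.4 = 1.229808 mm^3/s


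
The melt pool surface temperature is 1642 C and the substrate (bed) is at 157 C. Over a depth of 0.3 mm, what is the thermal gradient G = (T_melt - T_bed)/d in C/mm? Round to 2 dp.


G = (1642-157)/0.3 = 4950.0 C/mm


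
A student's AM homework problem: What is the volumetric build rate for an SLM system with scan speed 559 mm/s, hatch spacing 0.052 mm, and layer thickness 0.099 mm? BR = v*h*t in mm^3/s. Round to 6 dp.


Rate = 559 * 0.052 * 0.099 = 2.877732 mm^3/s


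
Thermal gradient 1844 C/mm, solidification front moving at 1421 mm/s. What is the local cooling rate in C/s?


CR = 1844 * 1421 = 2620324 C/s


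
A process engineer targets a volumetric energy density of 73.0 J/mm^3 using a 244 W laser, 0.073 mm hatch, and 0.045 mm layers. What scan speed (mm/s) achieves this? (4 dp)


v = 244 / (73.0*0.073*0.045) = 1017.4934 mm/s


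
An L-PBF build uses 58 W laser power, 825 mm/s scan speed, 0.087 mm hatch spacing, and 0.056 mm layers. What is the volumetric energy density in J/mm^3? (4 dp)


E = 58 / (825*0.087*0.056) = 14.43 J/mm^3


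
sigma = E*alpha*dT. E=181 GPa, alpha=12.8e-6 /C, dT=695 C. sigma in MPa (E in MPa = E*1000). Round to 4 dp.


sigma = 181*1000 * 12.8e-6 * 695 = 1610.176 MPa


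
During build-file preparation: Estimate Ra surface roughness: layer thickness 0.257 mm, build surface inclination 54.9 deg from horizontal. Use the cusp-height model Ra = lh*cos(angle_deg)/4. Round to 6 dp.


Ra = 0.257 * cos(54.9) / 4 = 0.036944 mm


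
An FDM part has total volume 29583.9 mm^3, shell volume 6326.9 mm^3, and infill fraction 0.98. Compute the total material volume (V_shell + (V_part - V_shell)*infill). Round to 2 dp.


V_infill = (29583.9 - 6326.9) * 0.98 = 22791.86
V_total = 6326.9 + 22791.86 = 29118.76 mm^3


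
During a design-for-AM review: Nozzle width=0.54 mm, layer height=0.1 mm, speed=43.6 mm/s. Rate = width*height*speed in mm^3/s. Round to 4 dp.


Rate = 0.54 * 0.1 * 43.6 = 2.3544 mm^3/s


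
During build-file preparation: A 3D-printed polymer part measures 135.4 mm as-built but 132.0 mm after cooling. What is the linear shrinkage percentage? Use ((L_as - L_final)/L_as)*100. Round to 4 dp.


Shrinkage = ((135.4-132.0)/135.4)*100 = 2.5111 %


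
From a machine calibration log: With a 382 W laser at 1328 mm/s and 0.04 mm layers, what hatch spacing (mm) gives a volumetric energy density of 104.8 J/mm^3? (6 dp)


h = 382 / (104.8*1328*0.04) = 0.068619 mm


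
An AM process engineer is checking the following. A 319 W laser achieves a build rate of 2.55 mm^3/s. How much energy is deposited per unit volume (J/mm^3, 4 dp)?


SE = 319 / 2.55 = 125.098 J/mm^3


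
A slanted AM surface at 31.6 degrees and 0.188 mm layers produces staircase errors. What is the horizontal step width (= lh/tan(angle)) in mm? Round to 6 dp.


step = 0.188 / tan(31.6) = 0.30559 mm


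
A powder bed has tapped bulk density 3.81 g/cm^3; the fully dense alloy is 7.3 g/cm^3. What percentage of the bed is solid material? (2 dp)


Packing = (3.81/7.3)*100 = 52.19 %


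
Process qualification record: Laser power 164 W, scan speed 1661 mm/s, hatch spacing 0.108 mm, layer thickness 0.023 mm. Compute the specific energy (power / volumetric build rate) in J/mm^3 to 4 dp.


Build rate = 1661 * 0.108 * 0.023 = 4.125924 mm^3/s
SE = 164 / 4.125924 = 39.7487 J/mm^3


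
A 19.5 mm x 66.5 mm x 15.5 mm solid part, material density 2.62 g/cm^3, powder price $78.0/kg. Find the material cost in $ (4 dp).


V = 19.5 * 66.5 * 15.5 = 20099.625 mm^3 = 20.099625 cm^3
Mass = 20.099625 * 2.62 / 1000 = 0.05266102 kg
Cost = 0.05266102 * 78.0 = 4.1076 $


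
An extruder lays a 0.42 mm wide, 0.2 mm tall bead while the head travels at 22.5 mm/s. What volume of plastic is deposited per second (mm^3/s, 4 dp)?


Rate = 0.42 * 0.2 * 22.5 = 1.89 mm^3/s


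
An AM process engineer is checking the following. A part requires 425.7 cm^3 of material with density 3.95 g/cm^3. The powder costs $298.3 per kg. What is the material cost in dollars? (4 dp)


Mass = 425.7*3.95/1000 = 1.681515 kg
Cost = 1.681515 * 298.3 = 501.5959 $


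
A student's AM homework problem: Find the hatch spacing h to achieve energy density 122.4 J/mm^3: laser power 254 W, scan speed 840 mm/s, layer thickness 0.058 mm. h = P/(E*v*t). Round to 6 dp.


h = 254 / (122.4*840*0.058) = 0.042594 mm


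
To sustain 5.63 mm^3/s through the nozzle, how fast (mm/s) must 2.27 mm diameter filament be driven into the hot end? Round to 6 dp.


A = pi*(2.27/2)^2 = 4.047078
v = 5.63 / 4.047078 = 1.391127 mm/s


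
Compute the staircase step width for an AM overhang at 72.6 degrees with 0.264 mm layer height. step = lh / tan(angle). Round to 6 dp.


step = 0.264 / tan(72.6) = 0.082733 mm


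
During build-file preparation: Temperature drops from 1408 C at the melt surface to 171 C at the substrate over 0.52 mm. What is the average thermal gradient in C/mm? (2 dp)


G = (1408-171)/0.52 = 2378.85 C/mm


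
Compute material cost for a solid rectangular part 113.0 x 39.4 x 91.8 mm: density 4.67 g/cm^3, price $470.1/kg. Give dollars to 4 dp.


V = 113.0 * 39.4 * 91.8 = 408711.96 mm^3 = 408.71196 cm^3
Mass = 408.71196 * 4.67 / 1000 = 1.90868485 kg
Cost = 1.90868485 * 470.1 = 897.2727 $


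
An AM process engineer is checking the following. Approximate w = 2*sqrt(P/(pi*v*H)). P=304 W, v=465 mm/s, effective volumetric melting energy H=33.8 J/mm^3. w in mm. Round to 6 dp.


w = 2*sqrt(304/(pi*465*33.8)) = 0.15693 mm


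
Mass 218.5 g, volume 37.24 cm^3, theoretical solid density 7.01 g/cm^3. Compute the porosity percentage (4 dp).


rho_part = 218.5 / 37.24 = 5.86734694 g/cm^3
Porosity = (1 - 5.86734694/7.01)*100 = 16.3003 %


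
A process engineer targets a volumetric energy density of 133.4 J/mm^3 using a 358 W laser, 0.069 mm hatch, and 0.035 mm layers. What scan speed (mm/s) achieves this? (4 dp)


v = 358 / (133.4*0.069*0.035) = 1111.2456 mm/s


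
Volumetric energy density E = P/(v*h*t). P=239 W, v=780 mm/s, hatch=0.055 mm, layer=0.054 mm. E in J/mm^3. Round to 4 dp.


E = 239 / (780*0.055*0.054) = 103.1684 J/mm^3


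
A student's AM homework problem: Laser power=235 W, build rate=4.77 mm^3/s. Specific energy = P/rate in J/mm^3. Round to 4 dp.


SE = 235 / 4.77 = 49.2662 J/mm^3


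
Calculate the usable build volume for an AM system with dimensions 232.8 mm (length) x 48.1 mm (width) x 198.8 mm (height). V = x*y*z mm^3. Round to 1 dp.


V = 232.8 * 48.1 * 198.8 = 2226098.8 mm^3


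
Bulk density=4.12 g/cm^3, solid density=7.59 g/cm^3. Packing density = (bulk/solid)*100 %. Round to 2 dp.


Packing = (4.12/7.59)*100 = 54.28 %


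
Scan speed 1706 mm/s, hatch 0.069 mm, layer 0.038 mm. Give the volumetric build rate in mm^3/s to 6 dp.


Rate = 1706 * 0.069 * 0.038 = 4.473132 mm^3/s


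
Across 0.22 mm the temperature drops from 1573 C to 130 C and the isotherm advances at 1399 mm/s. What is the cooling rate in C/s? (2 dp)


G = (1573-130)/0.22 = 6559.09090909 C/mm
CR = 6559.09090909 * 1399 = 9176168.18 C/s


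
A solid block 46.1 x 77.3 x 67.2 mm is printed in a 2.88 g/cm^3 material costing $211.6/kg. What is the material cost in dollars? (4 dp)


V = 46.1 * 77.3 * 67.2 = 239469.216 mm^3 = 239.469216 cm^3
Mass = 239.469216 * 2.88 / 1000 = 0.68967134 kg
Cost = 0.68967134 * 211.6 = 145.9345 $


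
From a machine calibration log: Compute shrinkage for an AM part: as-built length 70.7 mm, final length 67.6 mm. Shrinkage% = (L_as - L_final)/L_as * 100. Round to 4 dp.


Shrinkage = ((70.7-67.6)/70.7)*100 = 4.3847 %


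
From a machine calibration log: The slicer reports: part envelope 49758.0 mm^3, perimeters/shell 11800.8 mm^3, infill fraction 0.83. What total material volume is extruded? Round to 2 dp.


V_infill = (49758.0 - 11800.8) * 0.83 = 31504.48
V_total = 11800.8 + 31504.48 = 43305.28 mm^3


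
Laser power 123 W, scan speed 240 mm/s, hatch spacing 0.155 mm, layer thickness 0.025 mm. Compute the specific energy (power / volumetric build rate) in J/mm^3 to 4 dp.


Build rate = 240 * 0.155 * 0.025 = 0.93 mm^3/s
SE = 123 / 0.93 = 132.2581 J/mm^3


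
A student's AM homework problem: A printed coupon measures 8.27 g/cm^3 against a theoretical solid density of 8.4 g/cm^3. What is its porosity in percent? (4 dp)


Porosity = (1-8.27/8.4)*100 = 1.5476 %


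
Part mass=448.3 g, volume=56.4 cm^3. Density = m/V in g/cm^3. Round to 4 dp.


rho = 448.3 / 56.4 = 7.9486 g/cm^3


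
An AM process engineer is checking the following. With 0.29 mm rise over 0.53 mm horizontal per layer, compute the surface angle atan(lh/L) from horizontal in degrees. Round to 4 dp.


angle = atan(0.29/0.53) = 28.6861 degrees


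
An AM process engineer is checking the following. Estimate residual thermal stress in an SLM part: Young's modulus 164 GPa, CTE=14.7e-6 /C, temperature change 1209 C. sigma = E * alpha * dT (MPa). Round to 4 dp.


sigma = 164*1000 * 14.7e-6 * 1209 = 2914.6572 MPa


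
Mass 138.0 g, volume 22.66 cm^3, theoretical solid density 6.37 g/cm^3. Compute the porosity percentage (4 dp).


rho_part = 138.0 / 22.66 = 6.09002648 g/cm^3
Porosity = (1 - 6.09002648/6.37)*100 = 4.3952 %


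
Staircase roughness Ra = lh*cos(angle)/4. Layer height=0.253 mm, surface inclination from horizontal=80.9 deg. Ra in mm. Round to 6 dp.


Ra = 0.253 * cos(80.9) / 4 = 0.010003 mm


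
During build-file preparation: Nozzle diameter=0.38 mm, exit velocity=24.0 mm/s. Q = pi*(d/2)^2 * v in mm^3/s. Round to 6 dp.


A = pi*(0.38/2)^2 = 0.11341149 mm^2
Q = 0.11341149 * 24.0 = 2.721876 mm^3/s


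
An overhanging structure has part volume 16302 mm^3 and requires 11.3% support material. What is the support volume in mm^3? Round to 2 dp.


V_support = 16302 * 0.113 = 1842.13 mm^3


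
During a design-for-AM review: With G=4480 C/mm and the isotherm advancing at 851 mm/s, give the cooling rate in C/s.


CR = 4480 * 851 = 3812480 C/s


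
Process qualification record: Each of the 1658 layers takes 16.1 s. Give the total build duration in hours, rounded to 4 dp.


t = 1658 * 16.1 / 3600 = 7.4149 hrs


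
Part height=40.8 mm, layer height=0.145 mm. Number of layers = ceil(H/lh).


Layers = ceil(40.8/0.145) = 282


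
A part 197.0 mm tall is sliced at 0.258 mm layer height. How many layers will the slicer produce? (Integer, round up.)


Layers = ceil(197.0/0.258) = 764


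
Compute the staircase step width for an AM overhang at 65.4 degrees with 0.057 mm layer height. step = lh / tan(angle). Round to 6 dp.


step = 0.057 / tan(65.4) = 0.026097 mm


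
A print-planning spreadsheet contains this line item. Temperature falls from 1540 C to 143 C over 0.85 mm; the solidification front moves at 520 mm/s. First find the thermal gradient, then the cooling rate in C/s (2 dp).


G = (1540-143)/0.85 = 1643.52941176 C/mm
CR = 1643.52941176 * 520 = 854635.29 C/s


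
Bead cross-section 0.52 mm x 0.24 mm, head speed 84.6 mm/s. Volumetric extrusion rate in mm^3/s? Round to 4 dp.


Rate = 0.52 * 0.24 * 84.6 = 10.5581 mm^3/s


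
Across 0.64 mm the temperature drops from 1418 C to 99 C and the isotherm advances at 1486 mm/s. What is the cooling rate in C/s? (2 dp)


G = (1418-99)/0.64 = 2060.9375 C/mm
CR = 2060.9375 * 1486 = 3062553.13 C/s


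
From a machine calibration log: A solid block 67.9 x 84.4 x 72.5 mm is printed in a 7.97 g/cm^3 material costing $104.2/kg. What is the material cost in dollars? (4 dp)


V = 67.9 * 84.4 * 72.5 = 415480.1 mm^3 = 415.4801 cm^3
Mass = 415.4801 * 7.97 / 1000 = 3.3113764 kg
Cost = 3.3113764 * 104.2 = 345.0454 $


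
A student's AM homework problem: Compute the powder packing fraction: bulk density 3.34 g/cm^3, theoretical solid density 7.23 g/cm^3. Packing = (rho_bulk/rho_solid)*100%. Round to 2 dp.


Packing = (3.34/7.23)*100 = 46.2 %


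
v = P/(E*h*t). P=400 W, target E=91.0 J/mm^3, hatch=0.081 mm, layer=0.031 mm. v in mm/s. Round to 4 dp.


v = 400 / (91.0*0.081*0.031) = 1750.5394 mm/s


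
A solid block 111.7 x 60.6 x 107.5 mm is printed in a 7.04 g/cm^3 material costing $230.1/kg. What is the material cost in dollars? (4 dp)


V = 111.7 * 60.6 * 107.5 = 727669.65 mm^3 = 727.66965 cm^3
Mass = 727.66965 * 7.04 / 1000 = 5.12279434 kg
Cost = 5.12279434 * 230.1 = 1178.755 $


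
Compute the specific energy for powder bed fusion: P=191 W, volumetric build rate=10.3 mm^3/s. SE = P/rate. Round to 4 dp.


SE = 191 / 10.3 = 18.5437 J/mm^3


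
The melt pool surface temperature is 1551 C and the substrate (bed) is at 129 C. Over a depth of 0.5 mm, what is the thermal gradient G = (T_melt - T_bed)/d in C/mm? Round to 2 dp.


G = (1551-129)/0.5 = 2844.0 C/mm


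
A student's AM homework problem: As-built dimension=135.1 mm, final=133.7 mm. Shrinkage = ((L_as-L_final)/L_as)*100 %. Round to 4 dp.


Shrinkage = ((135.1-133.7)/135.1)*100 = 1.0363 %


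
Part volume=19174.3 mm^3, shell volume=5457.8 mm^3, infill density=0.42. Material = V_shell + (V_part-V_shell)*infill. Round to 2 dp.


V_infill = (19174.3 - 5457.8) * 0.42 = 5760.93
V_total = 5457.8 + 5760.93 = 11218.73 mm^3


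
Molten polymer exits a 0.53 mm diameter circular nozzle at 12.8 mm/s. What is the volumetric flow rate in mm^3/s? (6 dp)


A = pi*(0.53/2)^2 = 0.22061834 mm^2
Q = 0.22061834 * 12.8 = 2.823915 mm^3/s


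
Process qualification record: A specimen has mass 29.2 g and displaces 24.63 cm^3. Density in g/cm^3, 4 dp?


rho = 29.2 / 24.63 = 1.1855 g/cm^3


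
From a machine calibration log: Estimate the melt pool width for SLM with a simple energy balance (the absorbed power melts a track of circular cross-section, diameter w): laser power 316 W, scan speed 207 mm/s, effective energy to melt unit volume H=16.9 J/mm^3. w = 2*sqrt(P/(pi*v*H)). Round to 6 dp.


w = 2*sqrt(316/(pi*207*16.9)) = 0.339133 mm


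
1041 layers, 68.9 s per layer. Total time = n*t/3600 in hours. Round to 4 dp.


t = 1041 * 68.9 / 3600 = 19.9236 hrs
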